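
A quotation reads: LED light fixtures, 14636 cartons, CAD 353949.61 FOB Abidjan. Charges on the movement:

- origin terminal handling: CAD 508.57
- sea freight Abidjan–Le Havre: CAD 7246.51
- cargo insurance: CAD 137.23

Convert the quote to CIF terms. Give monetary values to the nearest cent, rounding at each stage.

CIF price: CAD 361333.35

Not relevant to the conversion: origin terminal — on the seller under both FOB and CIF; already in the FOB price and stays in the CIF price.
From FOB to CIF, the seller additionally bears: freight, insurance.
CIF price = 353949.61 + 7246.51 + 137.23 = 361333.35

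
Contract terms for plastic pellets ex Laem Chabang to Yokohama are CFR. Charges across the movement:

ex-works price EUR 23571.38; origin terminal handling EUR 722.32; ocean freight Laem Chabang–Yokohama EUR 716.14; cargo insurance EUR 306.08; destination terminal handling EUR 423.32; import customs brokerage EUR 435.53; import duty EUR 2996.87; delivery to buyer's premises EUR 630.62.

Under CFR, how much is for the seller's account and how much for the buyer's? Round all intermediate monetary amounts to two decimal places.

CFR: the seller pays costs through ocean freight to the destination port, but not insurance.
Seller's account: goods 23571.38 + origin terminal 722.32 + freight 716.14 = 25009.84
Buyer's account: insurance 306.08 + destination terminal 423.32 + brokerage 435.53 + duty 2996.87 + delivery 630.62 = 4792.42

Seller: EUR 25009.84; buyer: EUR 4792.42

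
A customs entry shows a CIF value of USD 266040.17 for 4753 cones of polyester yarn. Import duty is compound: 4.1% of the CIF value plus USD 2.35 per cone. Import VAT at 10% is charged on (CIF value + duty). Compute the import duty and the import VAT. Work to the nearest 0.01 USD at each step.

Ad valorem component: 266040.17 × 4.1% = 10907.65
Specific component: 4753 × 2.35 = 11169.55
Import duty = 10907.65 + 11169.55 = 22077.20
VAT base = CIF + duty = 266040.17 + 22077.20 = 288117.37
Import VAT = 288117.37 × 10% = 28811.74

Import duty: USD 22077.20; import VAT: USD 28811.74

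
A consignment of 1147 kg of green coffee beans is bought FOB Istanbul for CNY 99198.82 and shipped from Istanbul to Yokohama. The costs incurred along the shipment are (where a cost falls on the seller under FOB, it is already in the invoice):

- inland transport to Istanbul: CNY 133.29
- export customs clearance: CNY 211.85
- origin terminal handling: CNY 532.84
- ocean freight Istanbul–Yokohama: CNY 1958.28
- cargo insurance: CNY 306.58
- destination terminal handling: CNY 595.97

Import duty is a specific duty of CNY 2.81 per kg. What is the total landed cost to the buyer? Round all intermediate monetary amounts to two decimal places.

FOB: the seller bears costs until goods are on board at the origin port; the buyer bears freight, insurance and all costs thereafter.
Already in the invoice (seller's account under FOB): inland to port, export clearance, origin terminal — exclude.
CIF value = FOB price + freight + insurance = 99198.82 + 1958.28 + 306.58 = 101463.68
Import duty = 1147 × 2.81 = 3223.07
Buyer bears: freight 1958.28 + insurance 306.58 + destination terminal 595.97 + duty 3223.07 = 6083.90
Landed cost = invoice 99198.82 + 6083.90 = 105282.72

Total landed cost: CNY 105282.72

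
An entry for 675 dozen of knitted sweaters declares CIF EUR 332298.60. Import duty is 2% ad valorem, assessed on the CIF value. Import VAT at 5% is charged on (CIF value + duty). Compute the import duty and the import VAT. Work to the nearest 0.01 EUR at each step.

Import duty: EUR 6645.97; import VAT: EUR 16947.23

Import duty = 332298.60 × 2% = 6645.97
VAT base = CIF + duty = 332298.60 + 6645.97 = 338944.57
Import VAT = 338944.57 × 5% = 16947.23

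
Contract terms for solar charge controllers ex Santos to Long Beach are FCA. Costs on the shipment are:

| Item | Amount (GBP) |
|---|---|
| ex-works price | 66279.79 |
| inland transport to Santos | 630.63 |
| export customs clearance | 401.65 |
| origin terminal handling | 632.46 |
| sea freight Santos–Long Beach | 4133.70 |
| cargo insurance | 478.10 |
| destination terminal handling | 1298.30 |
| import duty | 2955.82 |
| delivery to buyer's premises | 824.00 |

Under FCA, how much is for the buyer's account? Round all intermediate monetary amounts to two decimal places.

Buyer's account: GBP 10322.38

FCA: the seller delivers export-cleared goods to the carrier; the buyer bears costs from that point.
Seller's account: goods 66279.79 + inland to port 630.63 + export clearance 401.65 = 67312.07
Buyer's account: origin terminal 632.46 + freight 4133.70 + insurance 478.10 + destination terminal 1298.30 + duty 2955.82 + delivery 824.00 = 10322.38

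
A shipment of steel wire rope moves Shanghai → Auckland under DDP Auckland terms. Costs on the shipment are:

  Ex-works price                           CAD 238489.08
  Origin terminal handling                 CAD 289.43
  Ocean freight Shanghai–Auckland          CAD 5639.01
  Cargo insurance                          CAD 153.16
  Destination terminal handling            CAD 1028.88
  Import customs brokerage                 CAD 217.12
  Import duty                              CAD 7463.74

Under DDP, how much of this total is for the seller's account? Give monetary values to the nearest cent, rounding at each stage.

DDP: the seller bears all costs including import duty.
Seller's account: goods 238489.08 + origin terminal 289.43 + freight 5639.01 + insurance 153.16 + destination terminal 1028.88 + brokerage 217.12 + duty 7463.74 = 253280.42
Buyer's account: 0.00

Seller's account: CAD 253280.42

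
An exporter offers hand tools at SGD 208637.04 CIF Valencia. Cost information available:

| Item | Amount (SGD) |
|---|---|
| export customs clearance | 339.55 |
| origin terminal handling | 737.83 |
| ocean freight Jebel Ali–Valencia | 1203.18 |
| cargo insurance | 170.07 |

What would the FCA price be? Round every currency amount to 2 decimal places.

Not relevant to the conversion: export clearance — on the seller under both CIF and FCA; already in the CIF price and stays in the FCA price.
From CIF to FCA, the seller no longer bears: origin terminal, freight, insurance.
FCA price = 208637.04 − 737.83 − 1203.18 − 170.07 = 206525.96

FCA price: SGD 206525.96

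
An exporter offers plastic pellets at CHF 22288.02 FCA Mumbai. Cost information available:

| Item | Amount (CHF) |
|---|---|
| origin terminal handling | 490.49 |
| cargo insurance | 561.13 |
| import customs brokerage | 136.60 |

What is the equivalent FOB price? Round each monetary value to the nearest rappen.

Not relevant to the conversion: insurance, brokerage — on the buyer under both terms; not part of either seller's price.
From FCA to FOB, the seller additionally bears: origin terminal.
FOB price = 22288.02 + 490.49 = 22778.51

FOB price: CHF 22778.51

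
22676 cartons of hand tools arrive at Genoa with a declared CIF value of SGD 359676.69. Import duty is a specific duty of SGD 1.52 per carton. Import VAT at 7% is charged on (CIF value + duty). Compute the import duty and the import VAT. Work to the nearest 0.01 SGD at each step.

Import duty: SGD 34467.52; import VAT: SGD 27590.09

Import duty = 22676 × 1.52 = 34467.52
VAT base = CIF + duty = 359676.69 + 34467.52 = 394144.21
Import VAT = 394144.21 × 7% = 27590.09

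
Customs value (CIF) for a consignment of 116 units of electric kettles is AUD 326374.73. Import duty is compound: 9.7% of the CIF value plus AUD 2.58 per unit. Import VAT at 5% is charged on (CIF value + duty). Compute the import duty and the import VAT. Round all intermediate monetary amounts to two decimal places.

Ad valorem component: 326374.73 × 9.7% = 31658.35
Specific component: 116 × 2.58 = 299.28
Import duty = 31658.35 + 299.28 = 31957.63
VAT base = CIF + duty = 326374.73 + 31957.63 = 358332.36
Import VAT = 358332.36 × 5% = 17916.62

Import duty: AUD 31957.63; import VAT: AUD 17916.62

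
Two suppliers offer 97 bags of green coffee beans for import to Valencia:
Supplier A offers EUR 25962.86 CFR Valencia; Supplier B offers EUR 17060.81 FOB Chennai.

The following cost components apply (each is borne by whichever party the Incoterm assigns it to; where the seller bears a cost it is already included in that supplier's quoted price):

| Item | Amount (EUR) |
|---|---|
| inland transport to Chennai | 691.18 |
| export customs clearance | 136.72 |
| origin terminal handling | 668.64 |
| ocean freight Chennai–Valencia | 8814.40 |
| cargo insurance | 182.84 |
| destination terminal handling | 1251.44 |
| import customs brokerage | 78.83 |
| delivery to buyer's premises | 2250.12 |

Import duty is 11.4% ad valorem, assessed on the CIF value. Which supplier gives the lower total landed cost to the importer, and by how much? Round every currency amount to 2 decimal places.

Supplier B is cheaper by EUR 97.64

Supplier A (CFR):
CIF value = CFR price + insurance = 25962.86 + 182.84 = 26145.70
Import duty = 26145.70 × 11.4% = 2980.61
Buyer bears (A): 182.84 + 1251.44 + 78.83 + 2250.12 = 3763.23
Landed cost (A) = invoice 25962.86 + 3763.23 + duty 2980.61 = 32706.70
Supplier B (FOB):
CIF value = FOB price + freight + insurance = 17060.81 + 8814.40 + 182.84 = 26058.05
Import duty = 26058.05 × 11.4% = 2970.62
Buyer bears (B): 8814.40 + 182.84 + 1251.44 + 78.83 + 2250.12 = 12577.63
Landed cost (B) = invoice 17060.81 + 12577.63 + duty 2970.62 = 32609.06
Difference = |32706.70 − 32609.06| = 97.64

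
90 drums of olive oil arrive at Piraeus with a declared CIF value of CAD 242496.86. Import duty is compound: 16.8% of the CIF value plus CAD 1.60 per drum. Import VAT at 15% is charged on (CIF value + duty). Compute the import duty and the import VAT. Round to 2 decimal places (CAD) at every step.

Ad valorem component: 242496.86 × 16.8% = 40739.47
Specific component: 90 × 1.60 = 144.00
Import duty = 40739.47 + 144.00 = 40883.47
VAT base = CIF + duty = 242496.86 + 40883.47 = 283380.33
Import VAT = 283380.33 × 15% = 42507.05

Import duty: CAD 40883.47; import VAT: CAD 42507.05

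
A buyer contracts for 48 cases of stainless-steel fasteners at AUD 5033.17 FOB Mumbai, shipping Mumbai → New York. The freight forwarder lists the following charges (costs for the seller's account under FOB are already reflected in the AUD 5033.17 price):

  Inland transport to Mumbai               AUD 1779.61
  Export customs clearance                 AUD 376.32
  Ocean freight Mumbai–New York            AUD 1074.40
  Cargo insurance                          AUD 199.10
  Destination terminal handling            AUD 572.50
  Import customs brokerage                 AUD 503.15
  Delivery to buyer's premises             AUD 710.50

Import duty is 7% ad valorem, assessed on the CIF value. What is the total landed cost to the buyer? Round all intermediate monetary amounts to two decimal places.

FOB: the seller bears costs until goods are on board at the origin port; the buyer bears freight, insurance and all costs thereafter.
Already in the invoice (seller's account under FOB): inland to port, export clearance — exclude.
CIF value = FOB price + freight + insurance = 5033.17 + 1074.40 + 199.10 = 6306.67
Import duty = 6306.67 × 7% = 441.47
Buyer bears: freight 1074.40 + insurance 199.10 + destination terminal 572.50 + brokerage 503.15 + delivery 710.50 + duty 441.47 = 3501.12
Landed cost = invoice 5033.17 + 3501.12 = 8534.29

Total landed cost: AUD 8534.29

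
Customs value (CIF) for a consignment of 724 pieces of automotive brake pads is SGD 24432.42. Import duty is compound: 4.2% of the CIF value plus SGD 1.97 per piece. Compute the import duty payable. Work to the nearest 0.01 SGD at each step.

Ad valorem component: 24432.42 × 4.2% = 1026.16
Specific component: 724 × 1.97 = 1426.28
Import duty = 1026.16 + 1426.28 = 2452.44

Import duty: SGD 2452.44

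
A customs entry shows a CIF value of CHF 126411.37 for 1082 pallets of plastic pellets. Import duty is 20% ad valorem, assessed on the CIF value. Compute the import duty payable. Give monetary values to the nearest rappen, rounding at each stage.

Import duty: CHF 25282.27

Import duty = 126411.37 × 20% = 25282.27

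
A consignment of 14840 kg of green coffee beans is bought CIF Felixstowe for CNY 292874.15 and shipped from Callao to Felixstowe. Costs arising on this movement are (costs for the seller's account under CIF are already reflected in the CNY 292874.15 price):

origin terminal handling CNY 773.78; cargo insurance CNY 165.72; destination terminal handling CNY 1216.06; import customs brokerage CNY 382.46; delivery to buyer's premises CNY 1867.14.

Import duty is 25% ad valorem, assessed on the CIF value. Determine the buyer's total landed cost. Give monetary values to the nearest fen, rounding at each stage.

Total landed cost: CNY 369558.35

CIF: the seller pays costs through ocean freight and marine insurance to the destination port.
Already in the invoice (seller's account under CIF): origin terminal, insurance — exclude.
The CIF price already equals the CIF value: 292874.15
Import duty = 292874.15 × 25% = 73218.54
Buyer bears: destination terminal 1216.06 + brokerage 382.46 + delivery 1867.14 + duty 73218.54 = 76684.20
Landed cost = invoice 292874.15 + 76684.20 = 369558.35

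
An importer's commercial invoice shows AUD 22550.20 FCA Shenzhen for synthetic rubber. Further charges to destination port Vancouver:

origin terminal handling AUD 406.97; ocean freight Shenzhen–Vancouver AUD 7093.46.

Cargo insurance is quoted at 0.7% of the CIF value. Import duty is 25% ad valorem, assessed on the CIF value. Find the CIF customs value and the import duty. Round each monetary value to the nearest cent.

CIF value: AUD 30262.47; import duty: AUD 7565.62

Let C be the CIF value. C = FCA price + pre-shipment costs + freight + 0.7% × C
C − 0.7% × C = 22550.20 + 406.97 + 7093.46
0.993 × C = 30050.63
C = 30050.63 / 0.993 = 30262.47
Insurance premium = 0.7% × 30262.47 = 211.84
Import duty = 30262.47 × 25% = 7565.62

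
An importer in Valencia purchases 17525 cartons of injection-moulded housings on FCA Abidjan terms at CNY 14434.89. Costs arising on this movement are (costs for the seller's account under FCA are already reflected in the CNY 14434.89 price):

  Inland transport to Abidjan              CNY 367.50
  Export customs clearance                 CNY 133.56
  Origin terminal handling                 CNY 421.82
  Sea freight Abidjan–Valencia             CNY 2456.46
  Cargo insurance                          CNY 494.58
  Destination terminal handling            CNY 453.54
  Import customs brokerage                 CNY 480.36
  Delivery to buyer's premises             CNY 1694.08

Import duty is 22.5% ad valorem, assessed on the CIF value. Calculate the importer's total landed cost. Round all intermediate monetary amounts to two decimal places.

FCA: the seller delivers export-cleared goods to the carrier; the buyer bears costs from that point.
Already in the invoice (seller's account under FCA): inland to port, export clearance — exclude.
CIF value = FCA price + origin terminal + freight + insurance = 14434.89 + 421.82 + 2456.46 + 494.58 = 17807.75
Import duty = 17807.75 × 22.5% = 4006.74
Buyer bears: origin terminal 421.82 + freight 2456.46 + insurance 494.58 + destination terminal 453.54 + brokerage 480.36 + delivery 1694.08 + duty 4006.74 = 10007.58
Landed cost = invoice 14434.89 + 10007.58 = 24442.47

Total landed cost: CNY 24442.47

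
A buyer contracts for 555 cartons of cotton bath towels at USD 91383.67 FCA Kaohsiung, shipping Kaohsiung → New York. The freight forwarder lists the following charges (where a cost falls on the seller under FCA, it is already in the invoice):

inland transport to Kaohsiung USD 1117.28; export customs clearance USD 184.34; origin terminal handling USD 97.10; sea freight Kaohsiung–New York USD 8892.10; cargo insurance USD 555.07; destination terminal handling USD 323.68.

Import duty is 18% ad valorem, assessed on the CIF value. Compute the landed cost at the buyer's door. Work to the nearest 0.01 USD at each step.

Total landed cost: USD 119418.65

FCA: the seller delivers export-cleared goods to the carrier; the buyer bears costs from that point.
Already in the invoice (seller's account under FCA): inland to port, export clearance — exclude.
CIF value = FCA price + origin terminal + freight + insurance = 91383.67 + 97.10 + 8892.10 + 555.07 = 100927.94
Import duty = 100927.94 × 18% = 18167.03
Buyer bears: origin terminal 97.10 + freight 8892.10 + insurance 555.07 + destination terminal 323.68 + duty 18167.03 = 28034.98
Landed cost = invoice 91383.67 + 28034.98 = 119418.65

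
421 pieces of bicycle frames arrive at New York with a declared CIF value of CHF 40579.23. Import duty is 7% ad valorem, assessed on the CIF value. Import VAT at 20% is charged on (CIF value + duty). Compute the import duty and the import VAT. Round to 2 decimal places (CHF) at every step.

Import duty = 40579.23 × 7% = 2840.55
VAT base = CIF + duty = 40579.23 + 2840.55 = 43419.78
Import VAT = 43419.78 × 20% = 8683.96

Import duty: CHF 2840.55; import VAT: CHF 8683.96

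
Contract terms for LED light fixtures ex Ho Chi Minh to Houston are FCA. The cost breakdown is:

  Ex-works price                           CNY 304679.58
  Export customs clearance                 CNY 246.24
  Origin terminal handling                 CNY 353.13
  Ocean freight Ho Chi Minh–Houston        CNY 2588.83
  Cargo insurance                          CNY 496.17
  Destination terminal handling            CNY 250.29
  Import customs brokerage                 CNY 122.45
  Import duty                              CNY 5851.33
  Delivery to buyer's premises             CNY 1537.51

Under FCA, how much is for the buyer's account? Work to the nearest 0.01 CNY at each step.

FCA: the seller delivers export-cleared goods to the carrier; the buyer bears costs from that point.
Seller's account: goods 304679.58 + export clearance 246.24 = 304925.82
Buyer's account: origin terminal 353.13 + freight 2588.83 + insurance 496.17 + destination terminal 250.29 + brokerage 122.45 + duty 5851.33 + delivery 1537.51 = 11199.71

Buyer's account: CNY 11199.71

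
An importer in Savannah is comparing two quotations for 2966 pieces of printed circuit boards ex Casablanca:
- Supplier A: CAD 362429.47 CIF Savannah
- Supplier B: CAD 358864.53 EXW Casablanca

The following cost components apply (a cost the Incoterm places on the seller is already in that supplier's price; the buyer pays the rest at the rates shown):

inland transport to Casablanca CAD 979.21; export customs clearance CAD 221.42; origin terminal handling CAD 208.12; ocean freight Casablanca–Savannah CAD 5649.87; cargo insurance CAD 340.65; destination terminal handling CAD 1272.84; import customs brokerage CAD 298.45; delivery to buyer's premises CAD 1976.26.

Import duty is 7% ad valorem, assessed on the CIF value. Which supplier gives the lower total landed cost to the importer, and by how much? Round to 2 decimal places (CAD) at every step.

Supplier A (CIF):
The CIF price already equals the CIF value: 362429.47
Import duty = 362429.47 × 7% = 25370.06
Buyer bears (A): 1272.84 + 298.45 + 1976.26 = 3547.55
Landed cost (A) = invoice 362429.47 + 3547.55 + duty 25370.06 = 391347.08
Supplier B (EXW):
CIF value = EXW price + inland to port + export clearance + origin terminal + freight + insurance = 358864.53 + 979.21 + 221.42 + 208.12 + 5649.87 + 340.65 = 366263.80
Import duty = 366263.80 × 7% = 25638.47
Buyer bears (B): 979.21 + 221.42 + 208.12 + 5649.87 + 340.65 + 1272.84 + 298.45 + 1976.26 = 10946.82
Landed cost (B) = invoice 358864.53 + 10946.82 + duty 25638.47 = 395449.82
Difference = |391347.08 − 395449.82| = 4102.74

Supplier A is cheaper by CAD 4102.74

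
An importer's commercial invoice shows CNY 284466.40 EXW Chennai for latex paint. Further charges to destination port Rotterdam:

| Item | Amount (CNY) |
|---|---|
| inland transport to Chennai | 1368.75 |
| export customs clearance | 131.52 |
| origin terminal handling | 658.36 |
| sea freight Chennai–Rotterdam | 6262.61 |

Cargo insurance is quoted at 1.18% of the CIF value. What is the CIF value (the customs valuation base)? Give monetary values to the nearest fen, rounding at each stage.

CIF value: CNY 296384.98

Let C be the CIF value. C = EXW price + pre-shipment costs + freight + 1.18% × C
C − 1.18% × C = 284466.40 + 1368.75 + 131.52 + 658.36 + 6262.61
0.9882 × C = 292887.64
C = 292887.64 / 0.9882 = 296384.98
Insurance premium = 1.18% × 296384.98 = 3497.34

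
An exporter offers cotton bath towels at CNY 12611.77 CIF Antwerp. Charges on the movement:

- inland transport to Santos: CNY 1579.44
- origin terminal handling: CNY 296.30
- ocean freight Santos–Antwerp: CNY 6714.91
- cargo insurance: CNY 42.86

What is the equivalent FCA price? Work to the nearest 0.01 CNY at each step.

FCA price: CNY 5557.70

Not relevant to the conversion: inland to port — on the seller under both CIF and FCA; already in the CIF price and stays in the FCA price.
From CIF to FCA, the seller no longer bears: origin terminal, freight, insurance.
FCA price = 12611.77 − 296.30 − 6714.91 − 42.86 = 5557.70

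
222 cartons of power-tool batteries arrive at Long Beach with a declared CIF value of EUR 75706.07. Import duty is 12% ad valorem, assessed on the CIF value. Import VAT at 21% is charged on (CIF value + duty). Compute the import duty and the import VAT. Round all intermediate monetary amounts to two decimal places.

Import duty = 75706.07 × 12% = 9084.73
VAT base = CIF + duty = 75706.07 + 9084.73 = 84790.80
Import VAT = 84790.80 × 21% = 17806.07

Import duty: EUR 9084.73; import VAT: EUR 17806.07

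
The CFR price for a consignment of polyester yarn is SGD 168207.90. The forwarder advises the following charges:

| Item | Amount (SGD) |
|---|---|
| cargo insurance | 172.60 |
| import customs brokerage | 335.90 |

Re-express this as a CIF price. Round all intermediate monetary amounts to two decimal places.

CIF price: SGD 168380.50

Not relevant to the conversion: brokerage — on the buyer under both terms; not part of either seller's price.
From CFR to CIF, the seller additionally bears: insurance.
CIF price = 168207.90 + 172.60 = 168380.50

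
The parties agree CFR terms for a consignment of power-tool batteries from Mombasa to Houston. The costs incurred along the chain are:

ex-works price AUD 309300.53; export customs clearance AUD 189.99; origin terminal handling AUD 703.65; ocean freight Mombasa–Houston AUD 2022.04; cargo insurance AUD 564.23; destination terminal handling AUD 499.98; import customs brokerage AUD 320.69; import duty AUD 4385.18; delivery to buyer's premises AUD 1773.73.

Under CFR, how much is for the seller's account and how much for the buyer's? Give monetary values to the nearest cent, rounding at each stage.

CFR: the seller pays costs through ocean freight to the destination port, but not insurance.
Seller's account: goods 309300.53 + export clearance 189.99 + origin terminal 703.65 + freight 2022.04 = 312216.21
Buyer's account: insurance 564.23 + destination terminal 499.98 + brokerage 320.69 + duty 4385.18 + delivery 1773.73 = 7543.81

Seller: AUD 312216.21; buyer: AUD 7543.81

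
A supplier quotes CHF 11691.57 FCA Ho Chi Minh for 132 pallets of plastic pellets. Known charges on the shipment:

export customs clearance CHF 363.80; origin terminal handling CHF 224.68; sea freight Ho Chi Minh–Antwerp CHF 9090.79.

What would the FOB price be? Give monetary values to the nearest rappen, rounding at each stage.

Not relevant to the conversion: export clearance — on the seller under both FCA and FOB; already in the FCA price and stays in the FOB price. freight — on the buyer under both terms; not part of either seller's price.
From FCA to FOB, the seller additionally bears: origin terminal.
FOB price = 11691.57 + 224.68 = 11916.25

FOB price: CHF 11916.25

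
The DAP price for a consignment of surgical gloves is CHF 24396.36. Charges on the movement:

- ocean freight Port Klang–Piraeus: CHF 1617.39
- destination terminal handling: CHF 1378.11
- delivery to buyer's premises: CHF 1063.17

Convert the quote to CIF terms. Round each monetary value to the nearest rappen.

Not relevant to the conversion: freight — on the seller under both DAP and CIF; already in the DAP price and stays in the CIF price.
From DAP to CIF, the seller no longer bears: destination terminal, delivery.
CIF price = 24396.36 − 1378.11 − 1063.17 = 21955.08

CIF price: CHF 21955.08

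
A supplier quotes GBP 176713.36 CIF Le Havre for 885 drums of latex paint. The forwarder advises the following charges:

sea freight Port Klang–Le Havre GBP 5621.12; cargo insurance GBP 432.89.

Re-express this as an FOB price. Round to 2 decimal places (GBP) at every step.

From CIF to FOB, the seller no longer bears: freight, insurance.
FOB price = 176713.36 − 5621.12 − 432.89 = 170659.35

FOB price: GBP 170659.35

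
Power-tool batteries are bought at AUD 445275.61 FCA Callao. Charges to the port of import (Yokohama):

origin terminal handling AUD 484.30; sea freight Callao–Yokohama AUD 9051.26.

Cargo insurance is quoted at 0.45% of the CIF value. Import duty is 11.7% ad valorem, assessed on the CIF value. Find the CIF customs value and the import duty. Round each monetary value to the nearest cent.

CIF value: AUD 456867.07; import duty: AUD 53453.45

Let C be the CIF value. C = FCA price + pre-shipment costs + freight + 0.45% × C
C − 0.45% × C = 445275.61 + 484.30 + 9051.26
0.9955 × C = 454811.17
C = 454811.17 / 0.9955 = 456867.07
Insurance premium = 0.45% × 456867.07 = 2055.90
Import duty = 456867.07 × 11.7% = 53453.45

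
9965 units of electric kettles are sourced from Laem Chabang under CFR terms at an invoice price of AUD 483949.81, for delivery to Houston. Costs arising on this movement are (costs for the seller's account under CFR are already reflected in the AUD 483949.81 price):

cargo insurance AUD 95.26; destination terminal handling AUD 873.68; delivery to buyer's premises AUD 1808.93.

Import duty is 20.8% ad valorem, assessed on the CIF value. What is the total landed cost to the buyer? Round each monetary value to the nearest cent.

CFR: the seller pays costs through ocean freight to the destination port, but not insurance.
CIF value = CFR price + insurance = 483949.81 + 95.26 = 484045.07
Import duty = 484045.07 × 20.8% = 100681.37
Buyer bears: insurance 95.26 + destination terminal 873.68 + delivery 1808.93 + duty 100681.37 = 103459.24
Landed cost = invoice 483949.81 + 103459.24 = 587409.05

Total landed cost: AUD 587409.05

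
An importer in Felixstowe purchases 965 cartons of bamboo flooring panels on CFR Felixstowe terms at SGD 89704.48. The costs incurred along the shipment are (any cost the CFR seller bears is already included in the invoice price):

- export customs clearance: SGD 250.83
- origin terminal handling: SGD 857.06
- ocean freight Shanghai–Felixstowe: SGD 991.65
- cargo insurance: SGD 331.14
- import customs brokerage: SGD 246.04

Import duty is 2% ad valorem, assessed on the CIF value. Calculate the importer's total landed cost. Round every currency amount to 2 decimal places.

CFR: the seller pays costs through ocean freight to the destination port, but not insurance.
Already in the invoice (seller's account under CFR): export clearance, origin terminal, freight — exclude.
CIF value = CFR price + insurance = 89704.48 + 331.14 = 90035.62
Import duty = 90035.62 × 2% = 1800.71
Buyer bears: insurance 331.14 + brokerage 246.04 + duty 1800.71 = 2377.89
Landed cost = invoice 89704.48 + 2377.89 = 92082.37

Total landed cost: SGD 92082.37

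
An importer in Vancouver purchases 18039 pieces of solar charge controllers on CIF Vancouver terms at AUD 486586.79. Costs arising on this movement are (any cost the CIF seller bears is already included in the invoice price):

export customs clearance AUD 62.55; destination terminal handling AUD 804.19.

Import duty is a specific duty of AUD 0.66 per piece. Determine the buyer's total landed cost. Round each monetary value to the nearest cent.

Total landed cost: AUD 499296.72

CIF: the seller pays costs through ocean freight and marine insurance to the destination port.
Already in the invoice (seller's account under CIF): export clearance — exclude.
The CIF price already equals the CIF value: 486586.79
Import duty = 18039 × 0.66 = 11905.74
Buyer bears: destination terminal 804.19 + duty 11905.74 = 12709.93
Landed cost = invoice 486586.79 + 12709.93 = 499296.72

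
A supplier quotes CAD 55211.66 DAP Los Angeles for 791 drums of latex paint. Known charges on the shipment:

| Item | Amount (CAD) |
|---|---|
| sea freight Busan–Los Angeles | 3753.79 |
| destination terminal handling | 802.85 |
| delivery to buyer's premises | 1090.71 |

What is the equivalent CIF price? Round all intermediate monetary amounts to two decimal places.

Not relevant to the conversion: freight — on the seller under both DAP and CIF; already in the DAP price and stays in the CIF price.
From DAP to CIF, the seller no longer bears: destination terminal, delivery.
CIF price = 55211.66 − 802.85 − 1090.71 = 53318.10

CIF price: CAD 53318.10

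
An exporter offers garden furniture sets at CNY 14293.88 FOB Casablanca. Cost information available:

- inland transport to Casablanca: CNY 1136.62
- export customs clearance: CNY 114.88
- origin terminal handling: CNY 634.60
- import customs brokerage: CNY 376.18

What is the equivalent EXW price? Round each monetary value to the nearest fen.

Not relevant to the conversion: brokerage — on the buyer under both terms; not part of either seller's price.
From FOB to EXW, the seller no longer bears: inland to port, export clearance, origin terminal.
EXW price = 14293.88 − 1136.62 − 114.88 − 634.60 = 12407.78

EXW price: CNY 12407.78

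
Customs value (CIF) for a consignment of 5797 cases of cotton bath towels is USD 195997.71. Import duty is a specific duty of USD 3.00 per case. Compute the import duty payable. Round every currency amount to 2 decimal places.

Import duty: USD 17391.00

Import duty = 5797 × 3.00 = 17391.00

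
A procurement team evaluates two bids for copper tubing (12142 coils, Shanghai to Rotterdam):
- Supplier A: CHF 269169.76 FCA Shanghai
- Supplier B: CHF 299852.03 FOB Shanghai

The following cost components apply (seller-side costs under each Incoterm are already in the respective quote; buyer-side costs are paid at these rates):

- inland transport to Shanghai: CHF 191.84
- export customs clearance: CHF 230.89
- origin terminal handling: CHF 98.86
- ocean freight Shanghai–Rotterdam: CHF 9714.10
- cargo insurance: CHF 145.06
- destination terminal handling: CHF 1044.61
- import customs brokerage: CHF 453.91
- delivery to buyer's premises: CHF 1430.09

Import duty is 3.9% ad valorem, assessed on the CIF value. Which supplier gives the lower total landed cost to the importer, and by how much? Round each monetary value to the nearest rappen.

Supplier A is cheaper by CHF 31776.17

Supplier A (FCA):
CIF value = FCA price + origin terminal + freight + insurance = 269169.76 + 98.86 + 9714.10 + 145.06 = 279127.78
Import duty = 279127.78 × 3.9% = 10885.98
Buyer bears (A): 98.86 + 9714.10 + 145.06 + 1044.61 + 453.91 + 1430.09 = 12886.63
Landed cost (A) = invoice 269169.76 + 12886.63 + duty 10885.98 = 292942.37
Supplier B (FOB):
CIF value = FOB price + freight + insurance = 299852.03 + 9714.10 + 145.06 = 309711.19
Import duty = 309711.19 × 3.9% = 12078.74
Buyer bears (B): 9714.10 + 145.06 + 1044.61 + 453.91 + 1430.09 = 12787.77
Landed cost (B) = invoice 299852.03 + 12787.77 + duty 12078.74 = 324718.54
Difference = |292942.37 − 324718.54| = 31776.17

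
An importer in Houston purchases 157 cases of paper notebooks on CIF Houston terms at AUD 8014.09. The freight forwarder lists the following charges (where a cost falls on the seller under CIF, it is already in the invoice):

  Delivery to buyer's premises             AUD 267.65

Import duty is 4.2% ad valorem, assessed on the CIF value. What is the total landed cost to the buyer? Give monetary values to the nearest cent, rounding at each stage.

Total landed cost: AUD 8618.33

CIF: the seller pays costs through ocean freight and marine insurance to the destination port.
The CIF price already equals the CIF value: 8014.09
Import duty = 8014.09 × 4.2% = 336.59
Buyer bears: delivery 267.65 + duty 336.59 = 604.24
Landed cost = invoice 8014.09 + 604.24 = 8618.33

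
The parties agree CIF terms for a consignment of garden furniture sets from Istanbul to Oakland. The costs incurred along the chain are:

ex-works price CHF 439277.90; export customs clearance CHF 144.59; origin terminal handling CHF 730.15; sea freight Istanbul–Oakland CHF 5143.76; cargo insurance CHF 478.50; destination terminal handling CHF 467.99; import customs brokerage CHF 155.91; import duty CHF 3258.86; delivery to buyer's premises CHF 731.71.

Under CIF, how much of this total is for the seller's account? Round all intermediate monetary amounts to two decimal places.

Seller's account: CHF 445774.90

CIF: the seller pays costs through ocean freight and marine insurance to the destination port.
Seller's account: goods 439277.90 + export clearance 144.59 + origin terminal 730.15 + freight 5143.76 + insurance 478.50 = 445774.90
Buyer's account: destination terminal 467.99 + brokerage 155.91 + duty 3258.86 + delivery 731.71 = 4614.47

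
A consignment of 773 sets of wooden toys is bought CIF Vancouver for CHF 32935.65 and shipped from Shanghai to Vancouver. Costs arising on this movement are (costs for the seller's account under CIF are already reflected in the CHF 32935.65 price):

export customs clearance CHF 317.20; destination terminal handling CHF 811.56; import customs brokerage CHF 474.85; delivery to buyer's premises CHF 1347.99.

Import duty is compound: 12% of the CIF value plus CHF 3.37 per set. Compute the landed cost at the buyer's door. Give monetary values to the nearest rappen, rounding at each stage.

CIF: the seller pays costs through ocean freight and marine insurance to the destination port.
Already in the invoice (seller's account under CIF): export clearance — exclude.
The CIF price already equals the CIF value: 32935.65
Ad valorem component: 32935.65 × 12% = 3952.28
Specific component: 773 × 3.37 = 2605.01
Import duty = 3952.28 + 2605.01 = 6557.29
Buyer bears: destination terminal 811.56 + brokerage 474.85 + delivery 1347.99 + duty 6557.29 = 9191.69
Landed cost = invoice 32935.65 + 9191.69 = 42127.34

Total landed cost: CHF 42127.34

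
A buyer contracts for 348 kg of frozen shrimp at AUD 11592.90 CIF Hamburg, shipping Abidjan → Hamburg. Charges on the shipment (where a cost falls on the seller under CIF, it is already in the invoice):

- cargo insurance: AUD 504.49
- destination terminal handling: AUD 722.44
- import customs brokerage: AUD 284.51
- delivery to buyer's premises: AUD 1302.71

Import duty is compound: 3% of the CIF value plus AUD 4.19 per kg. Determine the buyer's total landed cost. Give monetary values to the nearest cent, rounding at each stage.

Total landed cost: AUD 15708.47

CIF: the seller pays costs through ocean freight and marine insurance to the destination port.
Already in the invoice (seller's account under CIF): insurance — exclude.
The CIF price already equals the CIF value: 11592.90
Ad valorem component: 11592.90 × 3% = 347.79
Specific component: 348 × 4.19 = 1458.12
Import duty = 347.79 + 1458.12 = 1805.91
Buyer bears: destination terminal 722.44 + brokerage 284.51 + delivery 1302.71 + duty 1805.91 = 4115.57
Landed cost = invoice 11592.90 + 4115.57 = 15708.47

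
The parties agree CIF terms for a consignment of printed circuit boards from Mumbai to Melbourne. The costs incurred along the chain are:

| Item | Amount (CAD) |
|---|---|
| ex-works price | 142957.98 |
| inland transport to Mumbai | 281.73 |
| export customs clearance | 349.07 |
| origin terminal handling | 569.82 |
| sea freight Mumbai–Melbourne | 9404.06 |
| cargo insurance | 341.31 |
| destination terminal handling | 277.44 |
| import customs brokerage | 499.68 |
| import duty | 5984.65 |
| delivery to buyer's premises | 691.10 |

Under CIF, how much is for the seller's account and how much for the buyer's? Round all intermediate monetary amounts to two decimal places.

CIF: the seller pays costs through ocean freight and marine insurance to the destination port.
Seller's account: goods 142957.98 + inland to port 281.73 + export clearance 349.07 + origin terminal 569.82 + freight 9404.06 + insurance 341.31 = 153903.97
Buyer's account: destination terminal 277.44 + brokerage 499.68 + duty 5984.65 + delivery 691.10 = 7452.87

Seller: CAD 153903.97; buyer: CAD 7452.87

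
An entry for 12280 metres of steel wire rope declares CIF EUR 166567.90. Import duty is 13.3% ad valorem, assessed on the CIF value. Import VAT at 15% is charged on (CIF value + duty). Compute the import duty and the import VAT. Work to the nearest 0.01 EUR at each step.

Import duty: EUR 22153.53; import VAT: EUR 28308.21

Import duty = 166567.90 × 13.3% = 22153.53
VAT base = CIF + duty = 166567.90 + 22153.53 = 188721.43
Import VAT = 188721.43 × 15% = 28308.21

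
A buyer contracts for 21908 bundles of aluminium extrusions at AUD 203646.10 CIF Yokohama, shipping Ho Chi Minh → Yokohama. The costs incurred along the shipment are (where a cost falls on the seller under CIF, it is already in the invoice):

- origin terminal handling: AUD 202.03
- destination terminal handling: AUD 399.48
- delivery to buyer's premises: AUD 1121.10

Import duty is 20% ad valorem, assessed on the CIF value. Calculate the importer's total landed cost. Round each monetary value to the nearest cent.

CIF: the seller pays costs through ocean freight and marine insurance to the destination port.
Already in the invoice (seller's account under CIF): origin terminal — exclude.
The CIF price already equals the CIF value: 203646.10
Import duty = 203646.10 × 20% = 40729.22
Buyer bears: destination terminal 399.48 + delivery 1121.10 + duty 40729.22 = 42249.80
Landed cost = invoice 203646.10 + 42249.80 = 245895.90

Total landed cost: AUD 245895.90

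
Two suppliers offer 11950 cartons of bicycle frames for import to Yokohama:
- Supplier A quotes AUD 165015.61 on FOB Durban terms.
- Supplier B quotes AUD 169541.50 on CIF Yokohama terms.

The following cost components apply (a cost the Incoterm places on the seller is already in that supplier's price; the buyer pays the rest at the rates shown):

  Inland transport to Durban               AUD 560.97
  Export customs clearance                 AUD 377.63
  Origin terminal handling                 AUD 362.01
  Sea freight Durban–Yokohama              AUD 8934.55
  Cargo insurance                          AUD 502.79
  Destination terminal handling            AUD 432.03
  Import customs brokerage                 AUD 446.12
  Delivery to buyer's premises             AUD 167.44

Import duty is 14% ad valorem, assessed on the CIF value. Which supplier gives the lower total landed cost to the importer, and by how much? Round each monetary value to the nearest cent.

Supplier A (FOB):
CIF value = FOB price + freight + insurance = 165015.61 + 8934.55 + 502.79 = 174452.95
Import duty = 174452.95 × 14% = 24423.41
Buyer bears (A): 8934.55 + 502.79 + 432.03 + 446.12 + 167.44 = 10482.93
Landed cost (A) = invoice 165015.61 + 10482.93 + duty 24423.41 = 199921.95
Supplier B (CIF):
The CIF price already equals the CIF value: 169541.50
Import duty = 169541.50 × 14% = 23735.81
Buyer bears (B): 432.03 + 446.12 + 167.44 = 1045.59
Landed cost (B) = invoice 169541.50 + 1045.59 + duty 23735.81 = 194322.90
Difference = |199921.95 − 194322.90| = 5599.05

Supplier B is cheaper by AUD 5599.05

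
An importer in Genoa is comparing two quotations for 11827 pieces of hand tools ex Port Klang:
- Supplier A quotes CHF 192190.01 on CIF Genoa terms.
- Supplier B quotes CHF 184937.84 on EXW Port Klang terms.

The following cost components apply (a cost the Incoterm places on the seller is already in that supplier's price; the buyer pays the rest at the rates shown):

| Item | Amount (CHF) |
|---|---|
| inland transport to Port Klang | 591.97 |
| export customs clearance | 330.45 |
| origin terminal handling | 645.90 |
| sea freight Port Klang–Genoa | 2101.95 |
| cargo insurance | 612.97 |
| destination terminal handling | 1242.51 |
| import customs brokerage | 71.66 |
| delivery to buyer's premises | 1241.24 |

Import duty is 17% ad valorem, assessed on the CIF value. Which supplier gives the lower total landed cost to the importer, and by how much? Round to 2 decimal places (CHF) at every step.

Supplier A (CIF):
The CIF price already equals the CIF value: 192190.01
Import duty = 192190.01 × 17% = 32672.30
Buyer bears (A): 1242.51 + 71.66 + 1241.24 = 2555.41
Landed cost (A) = invoice 192190.01 + 2555.41 + duty 32672.30 = 227417.72
Supplier B (EXW):
CIF value = EXW price + inland to port + export clearance + origin terminal + freight + insurance = 184937.84 + 591.97 + 330.45 + 645.90 + 2101.95 + 612.97 = 189221.08
Import duty = 189221.08 × 17% = 32167.58
Buyer bears (B): 591.97 + 330.45 + 645.90 + 2101.95 + 612.97 + 1242.51 + 71.66 + 1241.24 = 6838.65
Landed cost (B) = invoice 184937.84 + 6838.65 + duty 32167.58 = 223944.07
Difference = |227417.72 − 223944.07| = 3473.65

Supplier B is cheaper by CHF 3473.65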